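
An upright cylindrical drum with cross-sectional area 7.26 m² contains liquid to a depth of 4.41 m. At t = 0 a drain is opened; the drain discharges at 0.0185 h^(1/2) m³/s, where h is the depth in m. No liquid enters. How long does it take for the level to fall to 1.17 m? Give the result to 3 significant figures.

799 s

A dh/dt = −Q_out = −0.0185 √h.
Separate and integrate: 2(√h − √h₀) = −(0.0185/A) t.
t = 2A(√h₀ − √h)/0.0185 = 2·7.26·(√4.41 − √1.17)/0.0185
  = 14.520 × (2.1000 − 1.0817) / 0.0185 = 799.26 s.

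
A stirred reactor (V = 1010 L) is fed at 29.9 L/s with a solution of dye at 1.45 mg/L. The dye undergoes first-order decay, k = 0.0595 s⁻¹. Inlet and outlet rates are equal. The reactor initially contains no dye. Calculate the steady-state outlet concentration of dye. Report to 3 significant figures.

Accumulation = in − out − consumed: V dC/dt = Q C_in − Q C − k V C.
At steady state: 0 = Q C_in − (Q + kV) C_ss, so C_ss = Q C_in/(Q + kV).
C_ss = 29.9·1.45/(29.9 + 0.0595·1010) = 43.355/89.995 = 0.48175 mg/L.

0.482 mg/L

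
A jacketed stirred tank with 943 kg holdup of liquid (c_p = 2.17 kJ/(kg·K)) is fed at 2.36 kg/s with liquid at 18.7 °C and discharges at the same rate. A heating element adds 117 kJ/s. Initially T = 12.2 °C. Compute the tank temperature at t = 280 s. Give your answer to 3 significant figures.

27.0 °C

Unsteady energy balance on the tank contents: M c_p dT/dt = ṁ c_p (T_in − T) + 117.
τ = M/ṁ = 399.58 s; T_ss = T_in + Q̇/(ṁ c_p) = 18.7 + 117/(2.36·2.17) = 41.546 °C.
This is linear first-order; T(t) = T_ss + (T₀ − T_ss) e^(−t/τ).
T(280) = 41.546 + (-29.346)·e^(−280/399.58) = 41.546 + (-29.346)·0.49622 = 26.984 °C.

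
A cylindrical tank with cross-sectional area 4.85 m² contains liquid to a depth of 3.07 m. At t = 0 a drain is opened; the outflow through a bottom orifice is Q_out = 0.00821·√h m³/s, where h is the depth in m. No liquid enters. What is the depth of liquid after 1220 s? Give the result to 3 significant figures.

A dh/dt = −Q_out = −0.00821 √h.
∫ h^(−1/2) dh = −(0.00821/A) ∫ dt, giving 2√h = 2√h₀ − (0.00821/A) t.
√h = √3.07 − 0.00821·1220/(2·4.85) = 1.7521 − 1.0326 = 0.71954.
h = 0.71954² = 0.51774 m.

0.518 m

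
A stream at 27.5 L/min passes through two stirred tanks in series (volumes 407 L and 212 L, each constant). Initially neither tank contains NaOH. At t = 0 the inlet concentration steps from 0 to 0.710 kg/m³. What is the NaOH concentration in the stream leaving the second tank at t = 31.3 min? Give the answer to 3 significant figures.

Time constants: τᵢ = Vᵢ/Q for each well-mixed tank.
τ₁ = 407/27.5 = 14.800 min; τ₂ = 212/27.5 = 7.7091 min.
Solving the cascade with C₁(0)=C₂(0)=0 gives C₂(t) = C_in[1 − (τ₁ e^(−t/τ₁) − τ₂ e^(−t/τ₂))/(τ₁ − τ₂)].
At t = 31.3: e^(−t/τ₁) = 0.12065, e^(−t/τ₂) = 0.017247.
C₂ = 0.710·[1 − (14.800·0.12065 − 7.7091·0.017247)/(7.0909)] = 0.710·0.76693 = 0.54452 kg/m³.

0.545 kg/m³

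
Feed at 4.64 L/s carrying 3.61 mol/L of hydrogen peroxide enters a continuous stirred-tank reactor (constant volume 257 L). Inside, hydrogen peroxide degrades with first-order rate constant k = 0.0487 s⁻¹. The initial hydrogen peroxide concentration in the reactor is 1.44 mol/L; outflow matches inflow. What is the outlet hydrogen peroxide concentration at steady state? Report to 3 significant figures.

0.976 mol/L

Accumulation = in − out − consumed: V dC/dt = Q C_in − Q C − k V C.
At steady state: 0 = Q C_in − (Q + kV) C_ss, so C_ss = Q C_in/(Q + kV).
C_ss = 4.64·3.61/(4.64 + 0.0487·257) = 16.750/17.156 = 0.97636 mol/L.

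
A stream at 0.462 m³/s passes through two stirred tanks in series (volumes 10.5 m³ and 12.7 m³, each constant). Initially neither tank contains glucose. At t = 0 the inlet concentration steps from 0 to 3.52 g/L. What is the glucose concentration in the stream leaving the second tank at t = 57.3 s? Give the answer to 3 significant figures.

Time constants: τᵢ = Vᵢ/Q for each well-mixed tank.
τ₁ = 10.5/0.462 = 22.727 s; τ₂ = 12.7/0.462 = 27.489 s.
Tank 1: C₁ = C_in(1 − e^(−t/τ₁)). Tank 2 (τ₁ ≠ τ₂): C₂ = C_in[1 − (τ₁ e^(−t/τ₁) − τ₂ e^(−t/τ₂))/(τ₁ − τ₂)].
At t = 57.3: e^(−t/τ₁) = 0.080363, e^(−t/τ₂) = 0.12437.
C₂ = 3.52·[1 − (22.727·0.080363 − 27.489·0.12437)/(-4.7619)] = 3.52·0.66557 = 2.3428 g/L.

2.34 g/L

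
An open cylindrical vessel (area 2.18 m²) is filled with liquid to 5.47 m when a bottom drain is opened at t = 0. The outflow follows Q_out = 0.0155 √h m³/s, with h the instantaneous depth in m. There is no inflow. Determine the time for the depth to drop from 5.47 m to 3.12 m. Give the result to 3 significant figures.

161 s

A dh/dt = −Q_out = −0.0155 √h.
Separate and integrate: 2(√h − √h₀) = −(0.0155/A) t.
t = 2A(√h₀ − √h)/0.0155 = 2·2.18·(√5.47 − √3.12)/0.0155
  = 4.3600 × (2.3388 − 1.7664) / 0.0155 = 161.02 s.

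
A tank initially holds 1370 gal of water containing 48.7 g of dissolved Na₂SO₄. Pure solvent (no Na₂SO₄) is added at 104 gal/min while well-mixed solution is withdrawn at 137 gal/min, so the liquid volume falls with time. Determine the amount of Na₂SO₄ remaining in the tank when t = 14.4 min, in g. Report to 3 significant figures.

Let m(t) be the amount of Na₂SO₄. Volume: V(t) = V₀ + (Q_in − Q_out) t = 1370 − 33.000 t; V(14.4) = 894.80 gal.
No Na₂SO₄ enters, so dm/dt = −Q_out · (m/V).
Separate: dm/m = −Q_out dt/V(t) ⇒ ln(m/m₀) = −(Q_out/(Q_in−Q_out)) ln(V/V₀).
m = m₀ (V₀/V)^(Q_out/(Q_in−Q_out)) = 48.7 × (1370/894.80)^(-4.1515) = 8.3085 g.

8.31 g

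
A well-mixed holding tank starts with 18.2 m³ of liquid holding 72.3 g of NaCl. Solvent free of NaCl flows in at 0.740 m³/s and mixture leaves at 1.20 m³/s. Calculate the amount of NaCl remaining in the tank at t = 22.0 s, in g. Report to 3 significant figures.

Let m(t) be the amount of NaCl. Volume: V(t) = V₀ + (Q_in − Q_out) t = 18.2 − 0.46000 t; V(22.0) = 8.0800 m³.
No NaCl enters, so dm/dt = −Q_out · (m/V).
Separate: dm/m = −Q_out dt/V(t) ⇒ ln(m/m₀) = −(Q_out/(Q_in−Q_out)) ln(V/V₀).
m = m₀ (V₀/V)^(Q_out/(Q_in−Q_out)) = 72.3 × (18.2/8.0800)^(-2.6087) = 8.6927 g.

8.69 g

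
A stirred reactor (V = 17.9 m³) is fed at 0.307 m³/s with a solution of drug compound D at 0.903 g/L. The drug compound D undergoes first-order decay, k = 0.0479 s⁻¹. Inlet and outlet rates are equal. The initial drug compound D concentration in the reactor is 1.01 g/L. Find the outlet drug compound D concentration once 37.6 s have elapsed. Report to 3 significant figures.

0.305 g/L

Species balance: V dC/dt = Q C_in − Q C − k V C.
This is linear with rate a = Q/V + k = 0.065051 s⁻¹.
C_ss = Q C_in/(Q + kV) = 0.23808 g/L; C(t) = C_ss + (C₀ − C_ss) e^(−a t).
C(37.6) = 0.23808 + (0.77192)·e^(−0.065051·37.6) = 0.23808 + (0.77192)·0.086647 = 0.30496 g/L.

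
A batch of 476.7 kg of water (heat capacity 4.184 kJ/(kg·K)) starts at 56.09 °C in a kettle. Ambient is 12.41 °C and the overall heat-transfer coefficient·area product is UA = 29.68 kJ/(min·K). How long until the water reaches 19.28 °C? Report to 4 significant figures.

124.3 min

First-law balance (no shaft work): M c_p dT/dt = −UA(T − T_amb).
τ = M c_p/UA = 67.2006 min; T_ss = T_amb = 12.4100 °C.
T(t) = T_ss + (T₀ − T_ss)e^(−t/τ); set T = 19.28:
t = −τ ln[(T − T_ss)/(T₀ − T_ss)] = −67.2006 · ln(0.157280) = 124.303 min.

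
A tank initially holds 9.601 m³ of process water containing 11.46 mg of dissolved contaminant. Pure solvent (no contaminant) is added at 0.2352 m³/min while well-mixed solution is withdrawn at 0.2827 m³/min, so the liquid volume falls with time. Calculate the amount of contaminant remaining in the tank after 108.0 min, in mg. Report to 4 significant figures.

0.1213 mg

Total volume: dV/dt = Q_in − Q_out = -0.0475000 m³/min, so V(t) = 9.601 − 0.0475000 t and V(108.0) = 4.47100 m³.
Species balance (pure solvent in): dm/dt = −Q_out · m/V(t).
Separate: dm/m = −Q_out dt/V(t) ⇒ ln(m/m₀) = −(Q_out/(Q_in−Q_out)) ln(V/V₀).
m = m₀ (V₀/V)^(Q_out/(Q_in−Q_out)) = 11.46 × (9.601/4.47100)^(-5.95158) = 0.121279 mg.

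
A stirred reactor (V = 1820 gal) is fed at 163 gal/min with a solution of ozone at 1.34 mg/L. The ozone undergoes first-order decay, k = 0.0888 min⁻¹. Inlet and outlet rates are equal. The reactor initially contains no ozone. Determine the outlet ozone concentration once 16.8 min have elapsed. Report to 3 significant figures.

Accumulation = in − out − consumed: V dC/dt = Q C_in − Q C − k V C.
dC/dt = (Q/V) C_in − (Q/V + k) C; effective rate a = Q/V + k = 0.089560 + 0.0888 = 0.17836 min⁻¹.
C_ss = Q C_in/(Q + kV) = 0.67286 mg/L; C(t) = C_ss + (C₀ − C_ss) e^(−a t).
C(16.8) = 0.67286 + (-0.67286)·e^(−0.17836·16.8) = 0.67286 + (-0.67286)·0.049964 = 0.63924 mg/L.

0.639 mg/L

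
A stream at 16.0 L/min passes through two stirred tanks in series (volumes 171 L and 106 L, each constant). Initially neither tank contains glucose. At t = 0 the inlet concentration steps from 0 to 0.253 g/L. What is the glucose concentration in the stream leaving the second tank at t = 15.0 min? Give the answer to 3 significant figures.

0.132 g/L

Species balance on tank i: dCᵢ/dt = (Cᵢ₋₁ − Cᵢ)/τᵢ with τᵢ = Vᵢ/Q.
τ₁ = 171/16.0 = 10.688 min; τ₂ = 106/16.0 = 6.6250 min.
Tank 1: C₁ = C_in(1 − e^(−t/τ₁)). Tank 2 (τ₁ ≠ τ₂): C₂ = C_in[1 − (τ₁ e^(−t/τ₁) − τ₂ e^(−t/τ₂))/(τ₁ − τ₂)].
At t = 15.0: e^(−t/τ₁) = 0.24573, e^(−t/τ₂) = 0.10392.
C₂ = 0.253·[1 − (10.688·0.24573 − 6.6250·0.10392)/(4.0625)] = 0.253·0.52300 = 0.13232 g/L.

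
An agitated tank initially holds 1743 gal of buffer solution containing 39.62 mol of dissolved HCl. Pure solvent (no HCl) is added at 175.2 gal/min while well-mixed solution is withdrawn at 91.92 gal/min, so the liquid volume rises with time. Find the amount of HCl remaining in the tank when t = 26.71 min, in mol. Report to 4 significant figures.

Total volume: dV/dt = Q_in − Q_out = 83.2800 gal/min, so V(t) = 1743 + 83.2800 t and V(26.71) = 3967.41 gal.
Solute balance: dm/dt = 0 − Q_out C = −Q_out m/V(t).
Separate: dm/m = −Q_out dt/V(t) ⇒ ln(m/m₀) = −(Q_out/(Q_in−Q_out)) ln(V/V₀).
m = m₀ (V₀/V)^(Q_out/(Q_in−Q_out)) = 39.62 × (1743/3967.41)^(1.10375) = 15.9825 mol.

15.98 mol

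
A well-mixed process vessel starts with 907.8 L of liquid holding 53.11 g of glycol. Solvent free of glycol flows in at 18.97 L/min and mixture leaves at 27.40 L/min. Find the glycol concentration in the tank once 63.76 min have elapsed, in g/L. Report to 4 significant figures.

Total volume: dV/dt = Q_in − Q_out = -8.43000 L/min, so V(t) = 907.8 − 8.43000 t and V(63.76) = 370.303 L.
Species balance (pure solvent in): dm/dt = −Q_out · m/V(t).
Separate: dm/m = −Q_out dt/V(t) ⇒ ln(m/m₀) = −(Q_out/(Q_in−Q_out)) ln(V/V₀).
m = m₀ (V₀/V)^(Q_out/(Q_in−Q_out)) = 53.11 × (907.8/370.303)^(-3.25030) = 2.88008 g.
C = m/V = 2.88008/370.303 = 0.00777763 g/L.

0.007778 g/L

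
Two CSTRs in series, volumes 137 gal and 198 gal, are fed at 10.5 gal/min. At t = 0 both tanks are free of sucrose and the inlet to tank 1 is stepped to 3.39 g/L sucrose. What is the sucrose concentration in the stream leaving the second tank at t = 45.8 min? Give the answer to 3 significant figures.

Each tank obeys Vᵢ dCᵢ/dt = Q(Cᵢ₋₁ − Cᵢ), so τᵢ = Vᵢ/Q.
τ₁ = 137/10.5 = 13.048 min; τ₂ = 198/10.5 = 18.857 min.
Solving the cascade with C₁(0)=C₂(0)=0 gives C₂(t) = C_in[1 − (τ₁ e^(−t/τ₁) − τ₂ e^(−t/τ₂))/(τ₁ − τ₂)].
At t = 45.8: e^(−t/τ₁) = 0.029890, e^(−t/τ₂) = 0.088144.
C₂ = 3.39·[1 − (13.048·0.029890 − 18.857·0.088144)/(-5.8095)] = 3.39·0.78103 = 2.6477 g/L.

2.65 g/L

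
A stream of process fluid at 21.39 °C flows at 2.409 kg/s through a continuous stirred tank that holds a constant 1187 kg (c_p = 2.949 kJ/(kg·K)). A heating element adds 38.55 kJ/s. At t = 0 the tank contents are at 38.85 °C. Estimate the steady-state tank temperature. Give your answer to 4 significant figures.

26.82 °C

M c_p dT/dt = ṁ c_p (T_in − T) + Q̇.
At steady state dT/dt = 0 ⇒ T_ss = T_in + Q̇/(ṁ c_p) = 21.39 + 38.55/(2.409·2.949) = 26.8164 °C.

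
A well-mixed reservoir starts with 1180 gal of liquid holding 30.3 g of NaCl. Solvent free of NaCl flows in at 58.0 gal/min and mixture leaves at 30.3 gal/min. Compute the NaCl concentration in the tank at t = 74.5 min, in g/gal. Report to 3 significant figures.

0.00309 g/gal

Total volume: dV/dt = Q_in − Q_out = 27.700 gal/min, so V(t) = 1180 + 27.700 t and V(74.5) = 3243.7 gal.
Solute balance: dm/dt = 0 − Q_out C = −Q_out m/V(t).
Separate: dm/m = −Q_out dt/V(t) ⇒ ln(m/m₀) = −(Q_out/(Q_in−Q_out)) ln(V/V₀).
m = m₀ (V₀/V)^(Q_out/(Q_in−Q_out)) = 30.3 × (1180/3243.7)^(1.0939) = 10.025 g.
C = m/V = 10.025/3243.7 = 0.0030906 g/gal.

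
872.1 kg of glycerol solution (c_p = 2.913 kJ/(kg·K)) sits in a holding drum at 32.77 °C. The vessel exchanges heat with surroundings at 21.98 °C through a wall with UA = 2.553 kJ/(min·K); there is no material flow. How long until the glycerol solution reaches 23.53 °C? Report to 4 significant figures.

1931 min

M c_p dT/dt = −UA(T − T_amb).
τ = M c_p/UA = 995.075 min; T_ss = T_amb = 21.9800 °C.
T(t) = T_ss + (T₀ − T_ss)e^(−t/τ); set T = 23.53:
t = −τ ln[(T − T_ss)/(T₀ − T_ss)] = −995.075 · ln(0.143652) = 1930.81 min.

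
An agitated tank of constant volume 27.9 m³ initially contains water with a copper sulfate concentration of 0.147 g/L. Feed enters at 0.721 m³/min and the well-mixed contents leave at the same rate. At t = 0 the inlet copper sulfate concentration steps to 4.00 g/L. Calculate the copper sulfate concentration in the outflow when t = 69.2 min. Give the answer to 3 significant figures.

3.36 g/L

Unsteady species balance (constant V, well mixed): V dC/dt = Q(C_in − C).
Rewrite as dC/dt + C/τ = C_in/τ, τ = V/Q = 38.696 min.
C approaches C_in exponentially: C(t) = C_in + (C₀ − C_in) e^(−t/τ).
C(69.2) = 4.00 + (0.147 − 4.00)·e^(−69.2/38.696) = 4.00 + (-3.8530)·0.16725 = 3.3556 g/L.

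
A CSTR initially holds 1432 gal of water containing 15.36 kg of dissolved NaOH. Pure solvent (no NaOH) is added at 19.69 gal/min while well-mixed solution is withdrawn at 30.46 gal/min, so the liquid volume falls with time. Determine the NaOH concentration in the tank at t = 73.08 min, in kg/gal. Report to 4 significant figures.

Let m(t) be the amount of NaOH. Volume: V(t) = V₀ + (Q_in − Q_out) t = 1432 − 10.7700 t; V(73.08) = 644.928 gal.
Species balance (pure solvent in): dm/dt = −Q_out · m/V(t).
dm/m = −Q_out dt/(V₀ − 10.7700 t); integrating gives ln(m/m₀) = −(Q_out/(Q_in−Q_out)) ln(V/V₀).
m = m₀ (V₀/V)^(Q_out/(Q_in−Q_out)) = 15.36 × (1432/644.928)^(-2.82823) = 1.60918 kg.
C = m/V = 1.60918/644.928 = 0.00249513 kg/gal.

0.002495 kg/gal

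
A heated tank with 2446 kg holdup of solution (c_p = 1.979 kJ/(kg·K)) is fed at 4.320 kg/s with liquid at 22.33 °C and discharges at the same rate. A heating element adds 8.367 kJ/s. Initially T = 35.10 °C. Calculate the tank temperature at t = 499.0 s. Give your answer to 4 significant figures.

M c_p dT/dt = ṁ c_p (T_in − T) + Q̇.
τ = M/ṁ = 566.204 s; T_ss = T_in + Q̇/(ṁ c_p) = 22.33 + 8.367/(4.320·1.979) = 23.3087 °C.
Integrating: T(t) = T_ss + (T₀ − T_ss) e^(−t/τ).
T(499.0) = 23.3087 + (11.7913)·e^(−499.0/566.204) = 23.3087 + (11.7913)·0.414241 = 28.1931 °C.

28.19 °C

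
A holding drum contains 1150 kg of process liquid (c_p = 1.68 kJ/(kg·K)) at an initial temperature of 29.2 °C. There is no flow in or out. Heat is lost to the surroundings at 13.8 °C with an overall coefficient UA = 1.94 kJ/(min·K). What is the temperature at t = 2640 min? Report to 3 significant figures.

M c_p dT/dt = −UA(T − T_amb).
dT/dt = (T_ss − T)/τ with T_ss = T_amb = 13.800 °C, τ = M c_p/UA = 1150·1.68/1.94 = 995.88 min.
T approaches T_ss exponentially: T(t) = T_ss + (T₀ − T_ss) e^(−t/τ).
T(2640) = 13.800 + (15.400)·0.070585 = 14.887 °C.

14.9 °C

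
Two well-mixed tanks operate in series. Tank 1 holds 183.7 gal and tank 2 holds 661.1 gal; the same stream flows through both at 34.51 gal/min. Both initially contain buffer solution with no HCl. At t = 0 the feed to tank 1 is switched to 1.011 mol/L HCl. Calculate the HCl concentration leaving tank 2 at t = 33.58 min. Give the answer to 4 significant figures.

0.7691 mol/L

Each tank obeys Vᵢ dCᵢ/dt = Q(Cᵢ₋₁ − Cᵢ), so τᵢ = Vᵢ/Q.
τ₁ = 183.7/34.51 = 5.32309 min; τ₂ = 661.1/34.51 = 19.1568 min.
Solving the cascade with C₁(0)=C₂(0)=0 gives C₂(t) = C_in[1 − (τ₁ e^(−t/τ₁) − τ₂ e^(−t/τ₂))/(τ₁ − τ₂)].
At t = 33.58: e^(−t/τ₁) = 0.00182102, e^(−t/τ₂) = 0.173270.
C₂ = 1.011·[1 − (5.32309·0.00182102 − 19.1568·0.173270)/(-13.8337)] = 1.011·0.760758 = 0.769126 mol/L.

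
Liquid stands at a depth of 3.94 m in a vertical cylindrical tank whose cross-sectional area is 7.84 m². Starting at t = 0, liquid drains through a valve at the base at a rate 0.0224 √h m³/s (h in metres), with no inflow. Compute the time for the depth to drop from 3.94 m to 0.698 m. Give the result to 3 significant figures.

805 s

A dh/dt = −Q_out = −0.0224 √h.
Separate and integrate: 2(√h − √h₀) = −(0.0224/A) t.
t = 2A(√h₀ − √h)/0.0224 = 2·7.84·(√3.94 − √0.698)/0.0224
  = 15.680 × (1.9849 − 0.83546) / 0.0224 = 804.64 s.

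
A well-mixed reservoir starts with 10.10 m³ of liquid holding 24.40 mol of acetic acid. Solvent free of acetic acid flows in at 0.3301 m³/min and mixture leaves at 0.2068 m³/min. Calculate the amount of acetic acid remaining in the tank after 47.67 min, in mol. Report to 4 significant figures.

Let m(t) be the amount of acetic acid. Volume: V(t) = V₀ + (Q_in − Q_out) t = 10.10 + 0.123300 t; V(47.67) = 15.9777 m³.
Species balance (pure solvent in): dm/dt = −Q_out · m/V(t).
dm/m = −Q_out dt/(V₀ + 0.123300 t); integrating gives ln(m/m₀) = −(Q_out/(Q_in−Q_out)) ln(V/V₀).
m = m₀ (V₀/V)^(Q_out/(Q_in−Q_out)) = 24.40 × (10.10/15.9777)^(1.67721) = 11.3058 mol.

11.31 mol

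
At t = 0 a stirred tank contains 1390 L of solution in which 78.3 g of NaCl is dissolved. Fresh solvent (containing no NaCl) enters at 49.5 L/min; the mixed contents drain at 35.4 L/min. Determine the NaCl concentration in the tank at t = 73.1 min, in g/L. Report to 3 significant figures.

0.00803 g/L

Total volume: dV/dt = Q_in − Q_out = 14.100 L/min, so V(t) = 1390 + 14.100 t and V(73.1) = 2420.7 L.
Solute balance: dm/dt = 0 − Q_out C = −Q_out m/V(t).
dm/m = −Q_out dt/(V₀ + 14.100 t); integrating gives ln(m/m₀) = −(Q_out/(Q_in−Q_out)) ln(V/V₀).
m = m₀ (V₀/V)^(Q_out/(Q_in−Q_out)) = 78.3 × (1390/2420.7)^(2.5106) = 19.448 g.
C = m/V = 19.448/2420.7 = 0.0080341 g/L.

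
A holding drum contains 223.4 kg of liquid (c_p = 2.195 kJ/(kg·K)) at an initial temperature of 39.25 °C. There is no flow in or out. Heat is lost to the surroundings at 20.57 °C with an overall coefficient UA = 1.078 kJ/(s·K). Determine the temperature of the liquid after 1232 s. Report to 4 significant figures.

21.81 °C

First-law balance (no shaft work): M c_p dT/dt = −UA(T − T_amb).
dT/dt = (T_ss − T)/τ with T_ss = T_amb = 20.5700 °C, τ = M c_p/UA = 223.4·2.195/1.078 = 454.882 s.
Integrating: T(t) = T_ss + (T₀ − T_ss) e^(−t/τ).
T(1232) = 20.5700 + (18.6800)·0.0666438 = 21.8149 °C.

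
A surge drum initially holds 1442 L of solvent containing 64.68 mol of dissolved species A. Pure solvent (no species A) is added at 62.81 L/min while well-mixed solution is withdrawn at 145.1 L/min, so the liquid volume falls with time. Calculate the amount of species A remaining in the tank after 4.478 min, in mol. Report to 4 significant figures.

38.44 mol

Let m(t) be the amount of species A. Volume: V(t) = V₀ + (Q_in − Q_out) t = 1442 − 82.2900 t; V(4.478) = 1073.51 L.
Species balance (pure solvent in): dm/dt = −Q_out · m/V(t).
Separate: dm/m = −Q_out dt/V(t) ⇒ ln(m/m₀) = −(Q_out/(Q_in−Q_out)) ln(V/V₀).
m = m₀ (V₀/V)^(Q_out/(Q_in−Q_out)) = 64.68 × (1442/1073.51)^(-1.76328) = 38.4403 mol.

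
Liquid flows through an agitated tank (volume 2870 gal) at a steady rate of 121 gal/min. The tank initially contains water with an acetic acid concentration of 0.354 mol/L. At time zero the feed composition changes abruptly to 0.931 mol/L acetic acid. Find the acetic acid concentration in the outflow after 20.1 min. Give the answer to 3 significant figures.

0.684 mol/L

Accumulation = in − out for the solute gives V dC/dt = Q(C_in − C).
Time constant τ = V/Q = 2870/121 = 23.719 min.
Integrating: C(t) = C_in + (C₀ − C_in) e^(−t/τ).
C(20.1) = 0.931 + (0.354 − 0.931)·e^(−20.1/23.719) = 0.931 + (-0.57700)·0.42852 = 0.68374 mol/L.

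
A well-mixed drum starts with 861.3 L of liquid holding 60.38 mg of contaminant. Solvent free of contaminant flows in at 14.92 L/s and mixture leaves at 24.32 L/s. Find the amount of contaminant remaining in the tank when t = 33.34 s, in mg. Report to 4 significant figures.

18.73 mg

Let m(t) be the amount of contaminant. Volume: V(t) = V₀ + (Q_in − Q_out) t = 861.3 − 9.40000 t; V(33.34) = 547.904 L.
No contaminant enters, so dm/dt = −Q_out · (m/V).
Separate: dm/m = −Q_out dt/V(t) ⇒ ln(m/m₀) = −(Q_out/(Q_in−Q_out)) ln(V/V₀).
m = m₀ (V₀/V)^(Q_out/(Q_in−Q_out)) = 60.38 × (861.3/547.904)^(-2.58723) = 18.7340 mg.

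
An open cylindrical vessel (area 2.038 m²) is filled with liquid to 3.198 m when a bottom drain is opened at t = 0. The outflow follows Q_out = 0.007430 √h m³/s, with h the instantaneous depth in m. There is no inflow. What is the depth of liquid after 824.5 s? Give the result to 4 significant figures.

With no inflow, A dh/dt = −0.007430 √h.
∫ h^(−1/2) dh = −(0.007430/A) ∫ dt, giving 2√h = 2√h₀ − (0.007430/A) t.
√h = √3.198 − 0.007430·824.5/(2·2.038) = 1.78830 − 1.50295 = 0.285343.
h = 0.285343² = 0.0814204 m.

0.08142 m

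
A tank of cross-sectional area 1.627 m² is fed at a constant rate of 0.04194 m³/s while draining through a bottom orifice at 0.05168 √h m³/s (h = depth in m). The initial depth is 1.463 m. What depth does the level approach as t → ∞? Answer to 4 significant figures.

0.6586 m

Unsteady balance on liquid volume: A dh/dt = Q_in − 0.05168 √h. At steady state dh/dt = 0:
Q_in = 0.05168 √h_ss ⇒ √h_ss = 0.04194/0.05168 = 0.811533.
h_ss = 0.811533² = 0.658585 m. (Since h₀ = 1.463 m > h_ss, the level will fall toward this value.)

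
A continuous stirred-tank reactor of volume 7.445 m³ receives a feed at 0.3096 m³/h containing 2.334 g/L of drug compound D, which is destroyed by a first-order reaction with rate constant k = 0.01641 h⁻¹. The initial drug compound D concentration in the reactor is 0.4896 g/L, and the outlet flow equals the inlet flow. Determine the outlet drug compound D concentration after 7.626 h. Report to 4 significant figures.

0.9128 g/L

Species balance: V dC/dt = Q C_in − Q C − k V C.
dC/dt = (Q/V) C_in − (Q/V + k) C; effective rate a = Q/V + k = 0.0415850 + 0.01641 = 0.0579950 h⁻¹.
C_ss = Q C_in/(Q + kV) = 1.67358 g/L; C(t) = C_ss + (C₀ − C_ss) e^(−a t).
C(7.626) = 1.67358 + (-1.18398)·e^(−0.0579950·7.626) = 1.67358 + (-1.18398)·0.642576 = 0.912783 g/L.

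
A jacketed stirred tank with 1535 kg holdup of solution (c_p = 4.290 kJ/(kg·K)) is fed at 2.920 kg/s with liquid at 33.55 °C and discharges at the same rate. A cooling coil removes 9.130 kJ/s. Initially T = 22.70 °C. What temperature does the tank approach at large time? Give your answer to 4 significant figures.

32.82 °C

M c_p dT/dt = ṁ c_p (T_in − T) − Q̇.
At steady state dT/dt = 0 ⇒ T_ss = T_in − Q̇/(ṁ c_p) = 33.55 − 9.130/(2.920·4.290) = 32.8212 °C.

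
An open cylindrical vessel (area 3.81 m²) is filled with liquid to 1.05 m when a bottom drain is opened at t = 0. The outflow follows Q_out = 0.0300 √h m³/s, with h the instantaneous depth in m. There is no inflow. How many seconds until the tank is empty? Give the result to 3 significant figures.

260 s

A dh/dt = −Q_out = −0.0300 √h.
Separate and integrate: 2(√h − √h₀) = −(0.0300/A) t.
Tank is empty when √h = 0: t_empty = 2A√h₀/0.0300.
t_empty = 2·3.81·√1.05/0.0300 = 7.6200·1.0247/0.0300 = 260.27 s.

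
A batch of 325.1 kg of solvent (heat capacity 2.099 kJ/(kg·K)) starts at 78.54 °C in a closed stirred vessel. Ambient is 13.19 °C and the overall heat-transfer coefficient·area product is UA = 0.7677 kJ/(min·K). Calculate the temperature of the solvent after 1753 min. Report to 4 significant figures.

22.28 °C

Lumped-capacitance energy balance: M c_p dT/dt = UA(T_amb − T).
dT/dt = (T_ss − T)/τ with T_ss = T_amb = 13.1900 °C, τ = M c_p/UA = 325.1·2.099/0.7677 = 888.869 min.
T approaches T_ss exponentially: T(t) = T_ss + (T₀ − T_ss) e^(−t/τ).
T(1753) = 13.1900 + (65.3500)·0.139155 = 22.2838 °C.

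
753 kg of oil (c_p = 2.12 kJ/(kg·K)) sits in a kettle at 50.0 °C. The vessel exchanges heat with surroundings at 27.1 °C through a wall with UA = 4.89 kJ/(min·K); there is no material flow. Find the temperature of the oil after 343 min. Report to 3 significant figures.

Lumped-capacitance energy balance: M c_p dT/dt = UA(T_amb − T).
dT/dt = (T_ss − T)/τ with T_ss = T_amb = 27.100 °C, τ = M c_p/UA = 753·2.12/4.89 = 326.45 min.
This is linear first-order; T(t) = T_ss + (T₀ − T_ss) e^(−t/τ).
T(343) = 27.100 + (22.900)·0.34970 = 35.108 °C.

35.1 °C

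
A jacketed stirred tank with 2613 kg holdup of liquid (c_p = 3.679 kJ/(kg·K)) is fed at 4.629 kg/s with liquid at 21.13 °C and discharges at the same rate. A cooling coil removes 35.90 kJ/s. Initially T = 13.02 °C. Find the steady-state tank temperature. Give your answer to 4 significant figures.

19.02 °C

M c_p dT/dt = ṁ c_p (T_in − T) − Q̇.
At steady state dT/dt = 0 ⇒ T_ss = T_in − Q̇/(ṁ c_p) = 21.13 − 35.90/(4.629·3.679) = 19.0220 °C.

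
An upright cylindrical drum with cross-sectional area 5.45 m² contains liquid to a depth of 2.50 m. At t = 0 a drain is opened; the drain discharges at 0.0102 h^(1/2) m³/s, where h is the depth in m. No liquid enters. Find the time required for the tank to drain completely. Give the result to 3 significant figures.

A dh/dt = −Q_out = −0.0102 √h.
This is separable: 2 d(√h)/dt = −0.0102/A, so √h = √h₀ − (0.0102/(2A)) t.
Tank is empty when √h = 0: t_empty = 2A√h₀/0.0102.
t_empty = 2·5.45·√2.50/0.0102 = 10.900·1.5811/0.0102 = 1689.6 s.

1690 s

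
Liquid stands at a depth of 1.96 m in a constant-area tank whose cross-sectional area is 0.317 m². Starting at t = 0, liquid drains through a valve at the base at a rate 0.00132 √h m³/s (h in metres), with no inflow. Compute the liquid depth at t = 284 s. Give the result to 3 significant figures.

0.654 m

With no inflow, A dh/dt = −0.00132 √h.
∫ h^(−1/2) dh = −(0.00132/A) ∫ dt, giving 2√h = 2√h₀ − (0.00132/A) t.
√h = √1.96 − 0.00132·284/(2·0.317) = 1.4000 − 0.59129 = 0.80871.
h = 0.80871² = 0.65401 m.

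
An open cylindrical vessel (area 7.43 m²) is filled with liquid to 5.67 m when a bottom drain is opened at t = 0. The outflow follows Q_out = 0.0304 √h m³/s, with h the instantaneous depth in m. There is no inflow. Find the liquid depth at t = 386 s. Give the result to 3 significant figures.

2.53 m

A dh/dt = −Q_out = −0.0304 √h.
Separate and integrate: 2(√h − √h₀) = −(0.0304/A) t.
√h = √5.67 − 0.0304·386/(2·7.43) = 2.3812 − 0.78966 = 1.5915.
h = 1.5915² = 2.5329 m.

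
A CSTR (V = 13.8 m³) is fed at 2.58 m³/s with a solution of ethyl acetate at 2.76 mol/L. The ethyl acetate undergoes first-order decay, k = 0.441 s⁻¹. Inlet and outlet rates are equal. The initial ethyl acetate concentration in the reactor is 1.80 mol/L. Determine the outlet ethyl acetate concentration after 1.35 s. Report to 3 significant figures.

Accumulation = in − out − consumed: V dC/dt = Q C_in − Q C − k V C.
dC/dt = (Q/V) C_in − (Q/V + k) C; effective rate a = Q/V + k = 0.18696 + 0.441 = 0.62796 s⁻¹.
C_ss = Q C_in/(Q + kV) = 0.82171 mol/L; C(t) = C_ss + (C₀ − C_ss) e^(−a t).
C(1.35) = 0.82171 + (0.97829)·e^(−0.62796·1.35) = 0.82171 + (0.97829)·0.42838 = 1.2408 mol/L.

1.24 mol/L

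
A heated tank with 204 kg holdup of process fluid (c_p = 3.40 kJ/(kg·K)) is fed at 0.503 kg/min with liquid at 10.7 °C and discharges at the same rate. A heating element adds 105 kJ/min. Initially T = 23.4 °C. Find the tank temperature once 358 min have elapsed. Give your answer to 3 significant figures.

52.0 °C

Energy balance: M c_p dT/dt = ṁ c_p (T_in − T) + 105.
τ = M/ṁ = 405.57 min; T_ss = T_in + Q̇/(ṁ c_p) = 10.7 + 105/(0.503·3.40) = 72.096 °C.
Integrating: T(t) = T_ss + (T₀ − T_ss) e^(−t/τ).
T(358) = 72.096 + (-48.696)·e^(−358/405.57) = 72.096 + (-48.696)·0.41366 = 51.953 °C.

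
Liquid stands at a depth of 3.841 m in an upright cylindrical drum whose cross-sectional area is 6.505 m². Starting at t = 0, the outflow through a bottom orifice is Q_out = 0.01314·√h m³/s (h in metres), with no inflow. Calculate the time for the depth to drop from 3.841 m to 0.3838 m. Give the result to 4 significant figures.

1327 s

With no inflow, A dh/dt = −0.01314 √h.
This is separable: 2 d(√h)/dt = −0.01314/A, so √h = √h₀ − (0.01314/(2A)) t.
t = 2A(√h₀ − √h)/0.01314 = 2·6.505·(√3.841 − √0.3838)/0.01314
  = 13.0100 × (1.95985 − 0.619516) / 0.01314 = 1327.07 s.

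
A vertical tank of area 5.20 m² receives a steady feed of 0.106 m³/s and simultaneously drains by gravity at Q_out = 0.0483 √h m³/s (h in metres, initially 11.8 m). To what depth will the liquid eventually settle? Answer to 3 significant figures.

4.82 m

Level balance: A dh/dt = 0.106 − 0.0483 √h. Setting dh/dt = 0:
Q_in = 0.0483 √h_ss ⇒ √h_ss = 0.106/0.0483 = 2.1946.
h_ss = 2.1946² = 4.8163 m. (Since h₀ = 11.8 m > h_ss, the level will fall toward this value.)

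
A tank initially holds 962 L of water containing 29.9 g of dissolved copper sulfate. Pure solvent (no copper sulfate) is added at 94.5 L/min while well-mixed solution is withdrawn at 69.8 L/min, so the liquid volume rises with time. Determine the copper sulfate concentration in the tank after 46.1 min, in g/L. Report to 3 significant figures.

Total volume: dV/dt = Q_in − Q_out = 24.700 L/min, so V(t) = 962 + 24.700 t and V(46.1) = 2100.7 L.
No copper sulfate enters, so dm/dt = −Q_out · (m/V).
dm/m = −Q_out dt/(V₀ + 24.700 t); integrating gives ln(m/m₀) = −(Q_out/(Q_in−Q_out)) ln(V/V₀).
m = m₀ (V₀/V)^(Q_out/(Q_in−Q_out)) = 29.9 × (962/2100.7)^(2.8259) = 3.2898 g.
C = m/V = 3.2898/2100.7 = 0.0015661 g/L.

0.00157 g/L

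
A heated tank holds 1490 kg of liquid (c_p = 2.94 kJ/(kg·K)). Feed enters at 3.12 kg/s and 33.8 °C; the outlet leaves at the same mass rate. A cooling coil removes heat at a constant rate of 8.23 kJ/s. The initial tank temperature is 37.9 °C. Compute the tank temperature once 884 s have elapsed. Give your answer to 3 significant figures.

Energy balance: M c_p dT/dt = ṁ c_p (T_in − T) − 8.23.
Rearrange: dT/dt = (T_ss − T)/τ with τ = M/ṁ = 477.56 s and T_ss = T_in − Q̇/(ṁ c_p) = 32.903 °C.
This is linear first-order; T(t) = T_ss + (T₀ − T_ss) e^(−t/τ).
T(884) = 32.903 + (4.9972)·e^(−884/477.56) = 32.903 + (4.9972)·0.15707 = 33.688 °C.

33.7 °C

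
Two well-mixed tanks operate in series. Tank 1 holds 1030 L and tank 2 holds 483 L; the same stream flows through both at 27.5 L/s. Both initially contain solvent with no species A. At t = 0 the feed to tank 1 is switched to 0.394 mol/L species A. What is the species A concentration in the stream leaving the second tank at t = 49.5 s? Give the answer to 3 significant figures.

Each tank obeys Vᵢ dCᵢ/dt = Q(Cᵢ₋₁ − Cᵢ), so τᵢ = Vᵢ/Q.
τ₁ = 1030/27.5 = 37.455 s; τ₂ = 483/27.5 = 17.564 s.
Solving the cascade with C₁(0)=C₂(0)=0 gives C₂(t) = C_in[1 − (τ₁ e^(−t/τ₁) − τ₂ e^(−t/τ₂))/(τ₁ − τ₂)].
At t = 49.5: e^(−t/τ₁) = 0.26671, e^(−t/τ₂) = 0.059706.
C₂ = 0.394·[1 − (37.455·0.26671 − 17.564·0.059706)/(19.891)] = 0.394·0.55051 = 0.21690 mol/L.

0.217 mol/L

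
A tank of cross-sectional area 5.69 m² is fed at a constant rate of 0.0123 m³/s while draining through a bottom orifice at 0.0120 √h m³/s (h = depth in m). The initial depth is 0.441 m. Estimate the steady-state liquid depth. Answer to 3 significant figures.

1.05 m

A dh/dt = Q_in − 0.0120 √h. Steady state requires inflow = outflow:
Q_in = 0.0120 √h_ss ⇒ √h_ss = 0.0123/0.0120 = 1.0250.
h_ss = 1.0250² = 1.0506 m. (Since h₀ = 0.441 m < h_ss, the level will rise toward this value.)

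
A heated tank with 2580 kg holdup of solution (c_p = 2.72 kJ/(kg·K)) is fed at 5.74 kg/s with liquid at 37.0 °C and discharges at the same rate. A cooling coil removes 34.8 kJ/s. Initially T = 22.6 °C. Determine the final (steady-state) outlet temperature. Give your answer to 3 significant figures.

34.8 °C

M c_p dT/dt = ṁ c_p (T_in − T) − Q̇.
At steady state dT/dt = 0 ⇒ T_ss = T_in − Q̇/(ṁ c_p) = 37.0 − 34.8/(5.74·2.72) = 34.771 °C.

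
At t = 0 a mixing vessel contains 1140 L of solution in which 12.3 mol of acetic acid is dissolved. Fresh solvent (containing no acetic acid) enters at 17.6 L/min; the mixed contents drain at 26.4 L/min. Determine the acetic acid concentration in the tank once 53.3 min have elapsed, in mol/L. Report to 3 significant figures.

Let m(t) be the amount of acetic acid. Volume: V(t) = V₀ + (Q_in − Q_out) t = 1140 − 8.8000 t; V(53.3) = 670.96 L.
Species balance (pure solvent in): dm/dt = −Q_out · m/V(t).
Separate: dm/m = −Q_out dt/V(t) ⇒ ln(m/m₀) = −(Q_out/(Q_in−Q_out)) ln(V/V₀).
m = m₀ (V₀/V)^(Q_out/(Q_in−Q_out)) = 12.3 × (1140/670.96)^(-3.0000) = 2.5077 mol.
C = m/V = 2.5077/670.96 = 0.0037375 mol/L.

0.00374 mol/L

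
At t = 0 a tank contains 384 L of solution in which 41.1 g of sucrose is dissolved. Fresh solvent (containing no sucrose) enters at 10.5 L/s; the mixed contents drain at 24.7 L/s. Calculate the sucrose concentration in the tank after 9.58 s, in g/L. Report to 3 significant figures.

Total volume: dV/dt = Q_in − Q_out = -14.200 L/s, so V(t) = 384 − 14.200 t and V(9.58) = 247.96 L.
No sucrose enters, so dm/dt = −Q_out · (m/V).
dm/m = −Q_out dt/(V₀ − 14.200 t); integrating gives ln(m/m₀) = −(Q_out/(Q_in−Q_out)) ln(V/V₀).
m = m₀ (V₀/V)^(Q_out/(Q_in−Q_out)) = 41.1 × (384/247.96)^(-1.7394) = 19.207 g.
C = m/V = 19.207/247.96 = 0.077457 g/L.

0.0775 g/L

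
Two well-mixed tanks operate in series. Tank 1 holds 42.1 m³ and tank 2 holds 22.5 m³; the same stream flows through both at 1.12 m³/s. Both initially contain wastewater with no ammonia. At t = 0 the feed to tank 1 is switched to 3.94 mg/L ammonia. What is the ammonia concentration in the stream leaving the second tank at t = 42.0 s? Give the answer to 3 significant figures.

Time constants: τᵢ = Vᵢ/Q for each well-mixed tank.
τ₁ = 42.1/1.12 = 37.589 s; τ₂ = 22.5/1.12 = 20.089 s.
Solving the cascade with C₁(0)=C₂(0)=0 gives C₂(t) = C_in[1 − (τ₁ e^(−t/τ₁) − τ₂ e^(−t/τ₂))/(τ₁ − τ₂)].
At t = 42.0: e^(−t/τ₁) = 0.32715, e^(−t/τ₂) = 0.12360.
C₂ = 3.94·[1 − (37.589·0.32715 − 20.089·0.12360)/(17.500)] = 3.94·0.43919 = 1.7304 mg/L.

1.73 mg/L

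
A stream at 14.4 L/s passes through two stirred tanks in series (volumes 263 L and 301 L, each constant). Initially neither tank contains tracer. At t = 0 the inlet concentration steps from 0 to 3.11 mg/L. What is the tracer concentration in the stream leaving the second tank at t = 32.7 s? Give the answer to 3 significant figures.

Time constants: τᵢ = Vᵢ/Q for each well-mixed tank.
τ₁ = 263/14.4 = 18.264 s; τ₂ = 301/14.4 = 20.903 s.
Solving the cascade with C₁(0)=C₂(0)=0 gives C₂(t) = C_in[1 − (τ₁ e^(−t/τ₁) − τ₂ e^(−t/τ₂))/(τ₁ − τ₂)].
At t = 32.7: e^(−t/τ₁) = 0.16689, e^(−t/τ₂) = 0.20922.
C₂ = 3.11·[1 − (18.264·0.16689 − 20.903·0.20922)/(-2.6389)] = 3.11·0.49784 = 1.5483 mg/L.

1.55 mg/L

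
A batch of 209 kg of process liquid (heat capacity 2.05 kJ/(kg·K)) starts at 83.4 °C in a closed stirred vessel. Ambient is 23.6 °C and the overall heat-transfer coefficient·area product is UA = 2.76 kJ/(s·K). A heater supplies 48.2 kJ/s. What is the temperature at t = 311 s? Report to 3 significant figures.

M c_p dT/dt = −UA(T − T_amb) + Q̇.
dT/dt = (T_ss − T)/τ with T_ss = T_amb + Q̇/UA = 23.6 + 48.2/2.76 = 41.064 °C, τ = M c_p/UA = 209·2.05/2.76 = 155.24 s.
This is linear first-order; T(t) = T_ss + (T₀ − T_ss) e^(−t/τ).
T(311) = 41.064 + (42.336)·0.13487 = 46.774 °C.

46.8 °C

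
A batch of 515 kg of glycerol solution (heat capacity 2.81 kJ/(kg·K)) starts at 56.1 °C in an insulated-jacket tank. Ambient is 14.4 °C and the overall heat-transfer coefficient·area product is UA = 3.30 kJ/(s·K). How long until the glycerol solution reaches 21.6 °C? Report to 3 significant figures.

770 s

M c_p dT/dt = −UA(T − T_amb).
τ = M c_p/UA = 438.53 s; T_ss = T_amb = 14.400 °C.
T(t) = T_ss + (T₀ − T_ss)e^(−t/τ); set T = 21.6:
t = −τ ln[(T − T_ss)/(T₀ − T_ss)] = −438.53 · ln(0.17266) = 770.24 s.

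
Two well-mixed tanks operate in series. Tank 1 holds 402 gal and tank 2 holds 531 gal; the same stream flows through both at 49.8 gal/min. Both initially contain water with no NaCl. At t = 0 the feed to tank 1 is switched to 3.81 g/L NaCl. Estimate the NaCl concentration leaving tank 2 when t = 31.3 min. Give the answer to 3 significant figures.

3.22 g/L

Each tank obeys Vᵢ dCᵢ/dt = Q(Cᵢ₋₁ − Cᵢ), so τᵢ = Vᵢ/Q.
τ₁ = 402/49.8 = 8.0723 min; τ₂ = 531/49.8 = 10.663 min.
Solving the cascade with C₁(0)=C₂(0)=0 gives C₂(t) = C_in[1 − (τ₁ e^(−t/τ₁) − τ₂ e^(−t/τ₂))/(τ₁ − τ₂)].
At t = 31.3: e^(−t/τ₁) = 0.020703, e^(−t/τ₂) = 0.053105.
C₂ = 3.81·[1 − (8.0723·0.020703 − 10.663·0.053105)/(-2.5904)] = 3.81·0.84592 = 3.2230 g/L.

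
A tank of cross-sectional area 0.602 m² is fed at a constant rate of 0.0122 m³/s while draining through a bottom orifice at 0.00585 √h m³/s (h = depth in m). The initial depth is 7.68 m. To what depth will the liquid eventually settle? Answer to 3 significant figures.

A dh/dt = Q_in − 0.00585 √h. Steady state requires inflow = outflow:
Q_in = 0.00585 √h_ss ⇒ √h_ss = 0.0122/0.00585 = 2.0855.
h_ss = 2.0855² = 4.3492 m. (Since h₀ = 7.68 m > h_ss, the level will fall toward this value.)

4.35 m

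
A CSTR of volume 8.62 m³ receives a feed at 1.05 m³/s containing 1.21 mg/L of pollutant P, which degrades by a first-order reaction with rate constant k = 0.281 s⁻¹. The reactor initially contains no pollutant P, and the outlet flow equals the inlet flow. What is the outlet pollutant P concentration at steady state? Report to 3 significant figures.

Accumulation = in − out − consumed: V dC/dt = Q C_in − Q C − k V C.
Steady state (dC/dt = 0): C_ss = Q C_in/(Q + kV) = C_in/(1 + kV/Q).
C_ss = 1.05·1.21/(1.05 + 0.281·8.62) = 1.2705/3.4722 = 0.36590 mg/L.

0.366 mg/L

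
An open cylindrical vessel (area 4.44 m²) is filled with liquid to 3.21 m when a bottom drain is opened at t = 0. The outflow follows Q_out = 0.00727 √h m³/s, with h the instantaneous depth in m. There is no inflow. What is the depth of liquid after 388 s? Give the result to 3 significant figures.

2.17 m

With no inflow, A dh/dt = −0.00727 √h.
∫ h^(−1/2) dh = −(0.00727/A) ∫ dt, giving 2√h = 2√h₀ − (0.00727/A) t.
√h = √3.21 − 0.00727·388/(2·4.44) = 1.7916 − 0.31765 = 1.4740.
h = 1.4740² = 2.1727 m.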